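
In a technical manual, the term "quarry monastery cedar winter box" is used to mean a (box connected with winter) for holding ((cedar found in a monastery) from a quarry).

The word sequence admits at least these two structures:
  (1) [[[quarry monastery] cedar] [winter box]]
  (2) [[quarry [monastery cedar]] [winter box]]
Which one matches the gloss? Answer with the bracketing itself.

The paraphrase's head is the "box" part ("winter box"); its modifier is "quarry monastery cedar".
That top-level split, carried through the inner groups, gives [[quarry [monastery cedar]] [winter box]].

[[quarry [monastery cedar]] [winter box]]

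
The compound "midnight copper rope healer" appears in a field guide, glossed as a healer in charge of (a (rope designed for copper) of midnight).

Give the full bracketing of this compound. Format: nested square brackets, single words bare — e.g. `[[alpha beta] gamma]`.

[[midnight [copper rope]] healer]

At the top level: head "healer"; modifier "midnight copper rope".
Within "midnight copper rope", the head is "rope" (specifically "copper rope") and the modifier is "midnight".
Within "copper rope", the head is "rope" and the modifier is "copper".
So the structure is [[midnight [copper rope]] healer].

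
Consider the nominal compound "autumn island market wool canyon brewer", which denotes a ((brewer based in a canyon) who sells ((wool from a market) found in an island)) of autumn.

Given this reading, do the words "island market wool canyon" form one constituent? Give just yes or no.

The top-level split is [autumn] [island market wool canyon brewer]; the full structure is [autumn [[island [market wool]] [canyon brewer]]].
"island market wool canyon" straddles a constituent boundary, so it is not a single unit.

no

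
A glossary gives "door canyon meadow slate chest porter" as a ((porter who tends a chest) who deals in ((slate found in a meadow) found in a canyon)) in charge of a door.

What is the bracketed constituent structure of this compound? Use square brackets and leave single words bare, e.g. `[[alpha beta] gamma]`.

Whole compound: head "porter" (specifically "canyon meadow slate chest porter"), modifier "door".
Inside "canyon meadow slate chest porter": head "porter" (specifically "chest porter"), modifier "canyon meadow slate".
Inside "canyon meadow slate": head "slate" (specifically "meadow slate"), modifier "canyon".
Inside "meadow slate": head "slate", modifier "meadow".
Inside "chest porter": head "porter", modifier "chest".
Putting it together: [door [[canyon [meadow slate]] [chest porter]]].

[door [[canyon [meadow slate]] [chest porter]]]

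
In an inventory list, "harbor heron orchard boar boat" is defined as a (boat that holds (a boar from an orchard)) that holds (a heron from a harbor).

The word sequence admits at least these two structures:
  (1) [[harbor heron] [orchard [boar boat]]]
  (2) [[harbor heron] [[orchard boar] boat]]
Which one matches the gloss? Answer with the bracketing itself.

The paraphrase's head is the "boat" part ("orchard boar boat"); its modifier is "harbor heron".
That top-level split, carried through the inner groups, gives [[harbor heron] [[orchard boar] boat]].

[[harbor heron] [[orchard boar] boat]]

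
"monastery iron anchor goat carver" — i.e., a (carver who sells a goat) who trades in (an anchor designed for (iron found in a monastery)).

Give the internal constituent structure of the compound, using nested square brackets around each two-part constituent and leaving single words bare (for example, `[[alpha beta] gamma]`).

[[[monastery iron] anchor] [goat carver]]

The outermost head in the paraphrase is "carver" (specifically "goat carver"), modified by "monastery iron anchor".
Within "monastery iron anchor", the head is "anchor" and the modifier is "monastery iron".
Within "monastery iron", the head is "iron" and the modifier is "monastery".
Within "goat carver", the head is "carver" and the modifier is "goat".
Assembled: [[[monastery iron] anchor] [goat carver]].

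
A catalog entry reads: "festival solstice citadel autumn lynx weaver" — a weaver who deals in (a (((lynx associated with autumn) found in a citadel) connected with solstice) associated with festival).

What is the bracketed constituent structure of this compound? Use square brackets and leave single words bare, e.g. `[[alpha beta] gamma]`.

[[festival [solstice [citadel [autumn lynx]]]] weaver]

At the top level: head "weaver"; modifier "festival solstice citadel autumn lynx".
Inside "festival solstice citadel autumn lynx": head "lynx" (specifically "solstice citadel autumn lynx"), modifier "festival".
Inside "solstice citadel autumn lynx": head "lynx" (specifically "citadel autumn lynx"), modifier "solstice".
Inside "citadel autumn lynx": head "lynx" (specifically "autumn lynx"), modifier "citadel".
Inside "autumn lynx": head "lynx", modifier "autumn".
Putting it together: [[festival [solstice [citadel [autumn lynx]]]] weaver].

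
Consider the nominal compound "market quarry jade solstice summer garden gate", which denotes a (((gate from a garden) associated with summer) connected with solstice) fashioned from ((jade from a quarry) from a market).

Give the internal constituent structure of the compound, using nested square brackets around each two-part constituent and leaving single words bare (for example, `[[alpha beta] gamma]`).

At the top level: head "gate" (specifically "solstice summer garden gate"); modifier "market quarry jade".
Within "market quarry jade", the head is "jade" (specifically "quarry jade") and the modifier is "market".
Within "quarry jade", the head is "jade" and the modifier is "quarry".
Within "solstice summer garden gate", the head is "gate" (specifically "summer garden gate") and the modifier is "solstice".
Within "summer garden gate", the head is "gate" (specifically "garden gate") and the modifier is "summer".
Within "garden gate", the head is "gate" and the modifier is "garden".
So the structure is [[market [quarry jade]] [solstice [summer [garden gate]]]].

[[market [quarry jade]] [solstice [summer [garden gate]]]]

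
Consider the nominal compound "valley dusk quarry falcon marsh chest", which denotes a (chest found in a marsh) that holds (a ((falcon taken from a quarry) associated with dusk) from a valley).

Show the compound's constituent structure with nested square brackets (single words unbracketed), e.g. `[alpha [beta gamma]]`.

[[valley [dusk [quarry falcon]]] [marsh chest]]

At the top level: head "chest" (specifically "marsh chest"); modifier "valley dusk quarry falcon".
Inside "valley dusk quarry falcon": head "falcon" (specifically "dusk quarry falcon"), modifier "valley".
Inside "dusk quarry falcon": head "falcon" (specifically "quarry falcon"), modifier "dusk".
Inside "quarry falcon": head "falcon", modifier "quarry".
Inside "marsh chest": head "chest", modifier "marsh".
Assembled: [[valley [dusk [quarry falcon]]] [marsh chest]].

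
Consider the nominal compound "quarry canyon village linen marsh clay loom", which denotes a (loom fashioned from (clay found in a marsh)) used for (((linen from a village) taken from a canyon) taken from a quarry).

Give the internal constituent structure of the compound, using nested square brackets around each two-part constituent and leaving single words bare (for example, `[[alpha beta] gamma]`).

[[quarry [canyon [village linen]]] [[marsh clay] loom]]

The outermost head in the paraphrase is "loom" (specifically "marsh clay loom"), modified by "quarry canyon village linen".
Within "quarry canyon village linen", the head is "linen" (specifically "canyon village linen") and the modifier is "quarry".
Within "canyon village linen", the head is "linen" (specifically "village linen") and the modifier is "canyon".
Within "village linen", the head is "linen" and the modifier is "village".
Within "marsh clay loom", the head is "loom" and the modifier is "marsh clay".
Within "marsh clay", the head is "clay" and the modifier is "marsh".
Assembled: [[quarry [canyon [village linen]]] [[marsh clay] loom]].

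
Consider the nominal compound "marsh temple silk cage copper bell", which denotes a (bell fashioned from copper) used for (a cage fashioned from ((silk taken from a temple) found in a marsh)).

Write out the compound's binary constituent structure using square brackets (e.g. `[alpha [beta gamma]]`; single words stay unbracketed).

[[[marsh [temple silk]] cage] [copper bell]]

At the top level: head "bell" (specifically "copper bell"); modifier "marsh temple silk cage".
"marsh temple silk cage" → head "cage", modifier "marsh temple silk".
"marsh temple silk" → head "silk" (specifically "temple silk"), modifier "marsh".
"temple silk" → head "silk", modifier "temple".
"copper bell" → head "bell", modifier "copper".
So the structure is [[[marsh [temple silk]] cage] [copper bell]].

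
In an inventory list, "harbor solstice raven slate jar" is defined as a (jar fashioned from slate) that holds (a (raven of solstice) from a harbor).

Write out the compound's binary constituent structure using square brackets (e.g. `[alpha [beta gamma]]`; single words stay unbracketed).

[[harbor [solstice raven]] [slate jar]]

At the top level: head "jar" (specifically "slate jar"); modifier "harbor solstice raven".
Within "harbor solstice raven", the head is "raven" (specifically "solstice raven") and the modifier is "harbor".
Within "solstice raven", the head is "raven" and the modifier is "solstice".
Within "slate jar", the head is "jar" and the modifier is "slate".
So the structure is [[harbor [solstice raven]] [slate jar]].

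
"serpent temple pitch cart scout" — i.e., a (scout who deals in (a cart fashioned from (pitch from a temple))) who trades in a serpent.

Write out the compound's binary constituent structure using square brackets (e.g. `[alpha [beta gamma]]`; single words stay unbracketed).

[serpent [[[temple pitch] cart] scout]]

Whole compound: head "scout" (specifically "temple pitch cart scout"), modifier "serpent".
Inside "temple pitch cart scout": head "scout", modifier "temple pitch cart".
Inside "temple pitch cart": head "cart", modifier "temple pitch".
Inside "temple pitch": head "pitch", modifier "temple".
Putting it together: [serpent [[[temple pitch] cart] scout]].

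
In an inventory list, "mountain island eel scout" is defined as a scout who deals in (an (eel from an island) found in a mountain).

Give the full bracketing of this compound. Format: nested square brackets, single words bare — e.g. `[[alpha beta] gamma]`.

[[mountain [island eel]] scout]

Whole compound: head "scout", modifier "mountain island eel".
Inside "mountain island eel": head "eel" (specifically "island eel"), modifier "mountain".
Inside "island eel": head "eel", modifier "island".
Putting it together: [[mountain [island eel]] scout].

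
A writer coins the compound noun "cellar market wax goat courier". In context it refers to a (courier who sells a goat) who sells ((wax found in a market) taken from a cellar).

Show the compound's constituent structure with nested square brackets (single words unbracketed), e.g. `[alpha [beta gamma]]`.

Whole compound: head "courier" (specifically "goat courier"), modifier "cellar market wax".
"cellar market wax" → head "wax" (specifically "market wax"), modifier "cellar".
"market wax" → head "wax", modifier "market".
"goat courier" → head "courier", modifier "goat".
Putting it together: [[cellar [market wax]] [goat courier]].

[[cellar [market wax]] [goat courier]]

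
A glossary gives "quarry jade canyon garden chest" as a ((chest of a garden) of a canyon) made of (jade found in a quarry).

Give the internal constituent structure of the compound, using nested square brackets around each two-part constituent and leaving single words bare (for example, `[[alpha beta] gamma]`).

[[quarry jade] [canyon [garden chest]]]

At the top level: head "chest" (specifically "canyon garden chest"); modifier "quarry jade".
Within "quarry jade", the head is "jade" and the modifier is "quarry".
Within "canyon garden chest", the head is "chest" (specifically "garden chest") and the modifier is "canyon".
Within "garden chest", the head is "chest" and the modifier is "garden".
Assembled: [[quarry jade] [canyon [garden chest]]].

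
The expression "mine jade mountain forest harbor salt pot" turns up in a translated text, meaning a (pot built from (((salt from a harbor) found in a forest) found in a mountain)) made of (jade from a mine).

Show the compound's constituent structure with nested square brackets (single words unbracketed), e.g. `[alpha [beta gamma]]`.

[[mine jade] [[mountain [forest [harbor salt]]] pot]]

Whole compound: head "pot" (specifically "mountain forest harbor salt pot"), modifier "mine jade".
Within "mine jade", the head is "jade" and the modifier is "mine".
Within "mountain forest harbor salt pot", the head is "pot" and the modifier is "mountain forest harbor salt".
Within "mountain forest harbor salt", the head is "salt" (specifically "forest harbor salt") and the modifier is "mountain".
Within "forest harbor salt", the head is "salt" (specifically "harbor salt") and the modifier is "forest".
Within "harbor salt", the head is "salt" and the modifier is "harbor".
Assembled: [[mine jade] [[mountain [forest [harbor salt]]] pot]].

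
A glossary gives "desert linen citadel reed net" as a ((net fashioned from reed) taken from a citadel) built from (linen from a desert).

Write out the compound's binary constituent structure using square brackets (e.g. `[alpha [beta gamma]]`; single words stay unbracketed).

The outermost head in the paraphrase is "net" (specifically "citadel reed net"), modified by "desert linen".
Inside "desert linen": head "linen", modifier "desert".
Inside "citadel reed net": head "net" (specifically "reed net"), modifier "citadel".
Inside "reed net": head "net", modifier "reed".
So the structure is [[desert linen] [citadel [reed net]]].

[[desert linen] [citadel [reed net]]]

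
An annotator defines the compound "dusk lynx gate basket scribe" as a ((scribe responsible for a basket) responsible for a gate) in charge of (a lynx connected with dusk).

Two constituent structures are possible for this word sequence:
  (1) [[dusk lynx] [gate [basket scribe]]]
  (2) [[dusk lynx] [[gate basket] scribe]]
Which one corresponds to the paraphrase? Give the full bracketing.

The paraphrase's head is the "scribe" part ("gate basket scribe"); its modifier is "dusk lynx".
That top-level split, carried through the inner groups, gives [[dusk lynx] [gate [basket scribe]]].

[[dusk lynx] [gate [basket scribe]]]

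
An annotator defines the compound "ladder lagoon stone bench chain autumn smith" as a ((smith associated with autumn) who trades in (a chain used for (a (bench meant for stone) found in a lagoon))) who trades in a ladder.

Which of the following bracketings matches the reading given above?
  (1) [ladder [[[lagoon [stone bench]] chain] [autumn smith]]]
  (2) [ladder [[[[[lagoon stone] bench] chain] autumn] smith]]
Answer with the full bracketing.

The paraphrase's head is the "smith" part ("lagoon stone bench chain autumn smith"); its modifier is "ladder".
That top-level split, carried through the inner groups, gives [ladder [[[lagoon [stone bench]] chain] [autumn smith]]].

[ladder [[[lagoon [stone bench]] chain] [autumn smith]]]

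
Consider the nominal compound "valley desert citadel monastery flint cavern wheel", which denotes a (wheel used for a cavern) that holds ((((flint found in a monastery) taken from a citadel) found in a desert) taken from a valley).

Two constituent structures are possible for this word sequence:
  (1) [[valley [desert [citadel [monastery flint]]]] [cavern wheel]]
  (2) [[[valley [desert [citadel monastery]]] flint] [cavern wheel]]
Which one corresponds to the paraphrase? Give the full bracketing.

The paraphrase's head is the "wheel" part ("cavern wheel"); its modifier is "valley desert citadel monastery flint".
That top-level split, carried through the inner groups, gives [[valley [desert [citadel [monastery flint]]]] [cavern wheel]].

[[valley [desert [citadel [monastery flint]]]] [cavern wheel]]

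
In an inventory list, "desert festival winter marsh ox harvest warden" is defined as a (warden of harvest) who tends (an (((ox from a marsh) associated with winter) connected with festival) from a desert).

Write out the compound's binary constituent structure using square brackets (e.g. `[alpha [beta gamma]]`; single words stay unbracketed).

Overall it is a kind of warden (specifically "harvest warden"); the modifier is "desert festival winter marsh ox".
Inside "desert festival winter marsh ox": head "ox" (specifically "festival winter marsh ox"), modifier "desert".
Inside "festival winter marsh ox": head "ox" (specifically "winter marsh ox"), modifier "festival".
Inside "winter marsh ox": head "ox" (specifically "marsh ox"), modifier "winter".
Inside "marsh ox": head "ox", modifier "marsh".
Inside "harvest warden": head "warden", modifier "harvest".
Assembled: [[desert [festival [winter [marsh ox]]]] [harvest warden]].

[[desert [festival [winter [marsh ox]]]] [harvest warden]]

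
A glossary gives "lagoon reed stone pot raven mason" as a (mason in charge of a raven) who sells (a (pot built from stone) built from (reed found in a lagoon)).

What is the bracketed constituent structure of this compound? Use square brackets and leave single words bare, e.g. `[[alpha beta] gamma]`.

Overall it is a kind of mason (specifically "raven mason"); the modifier is "lagoon reed stone pot".
Inside "lagoon reed stone pot": head "pot" (specifically "stone pot"), modifier "lagoon reed".
Inside "lagoon reed": head "reed", modifier "lagoon".
Inside "stone pot": head "pot", modifier "stone".
Inside "raven mason": head "mason", modifier "raven".
So the structure is [[[lagoon reed] [stone pot]] [raven mason]].

[[[lagoon reed] [stone pot]] [raven mason]]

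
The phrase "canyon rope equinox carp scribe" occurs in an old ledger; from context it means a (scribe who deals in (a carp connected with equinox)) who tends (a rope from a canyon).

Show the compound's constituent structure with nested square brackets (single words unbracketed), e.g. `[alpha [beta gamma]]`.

The outermost head in the paraphrase is "scribe" (specifically "equinox carp scribe"), modified by "canyon rope".
Inside "canyon rope": head "rope", modifier "canyon".
Inside "equinox carp scribe": head "scribe", modifier "equinox carp".
Inside "equinox carp": head "carp", modifier "equinox".
Assembled: [[canyon rope] [[equinox carp] scribe]].

[[canyon rope] [[equinox carp] scribe]]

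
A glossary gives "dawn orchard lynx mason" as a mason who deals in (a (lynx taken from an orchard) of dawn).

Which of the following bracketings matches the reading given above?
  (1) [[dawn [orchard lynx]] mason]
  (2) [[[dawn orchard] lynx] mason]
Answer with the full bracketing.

[[dawn [orchard lynx]] mason]

The paraphrase's head is the "mason" part ("mason"); its modifier is "dawn orchard lynx".
That top-level split, carried through the inner groups, gives [[dawn [orchard lynx]] mason].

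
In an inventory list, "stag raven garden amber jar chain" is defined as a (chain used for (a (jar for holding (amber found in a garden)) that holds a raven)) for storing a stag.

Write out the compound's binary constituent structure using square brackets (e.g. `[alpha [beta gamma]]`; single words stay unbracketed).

[stag [[raven [[garden amber] jar]] chain]]

Overall it is a kind of chain (specifically "raven garden amber jar chain"); the modifier is "stag".
Within "raven garden amber jar chain", the head is "chain" and the modifier is "raven garden amber jar".
Within "raven garden amber jar", the head is "jar" (specifically "garden amber jar") and the modifier is "raven".
Within "garden amber jar", the head is "jar" and the modifier is "garden amber".
Within "garden amber", the head is "amber" and the modifier is "garden".
Assembled: [stag [[raven [[garden amber] jar]] chain]].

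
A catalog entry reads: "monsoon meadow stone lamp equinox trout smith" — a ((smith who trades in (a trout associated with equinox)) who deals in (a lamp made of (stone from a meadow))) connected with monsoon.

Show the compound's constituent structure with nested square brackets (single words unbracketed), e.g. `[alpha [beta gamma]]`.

[monsoon [[[meadow stone] lamp] [[equinox trout] smith]]]

The outermost head in the paraphrase is "smith" (specifically "meadow stone lamp equinox trout smith"), modified by "monsoon".
Inside "meadow stone lamp equinox trout smith": head "smith" (specifically "equinox trout smith"), modifier "meadow stone lamp".
Inside "meadow stone lamp": head "lamp", modifier "meadow stone".
Inside "meadow stone": head "stone", modifier "meadow".
Inside "equinox trout smith": head "smith", modifier "equinox trout".
Inside "equinox trout": head "trout", modifier "equinox".
Putting it together: [monsoon [[[meadow stone] lamp] [[equinox trout] smith]]].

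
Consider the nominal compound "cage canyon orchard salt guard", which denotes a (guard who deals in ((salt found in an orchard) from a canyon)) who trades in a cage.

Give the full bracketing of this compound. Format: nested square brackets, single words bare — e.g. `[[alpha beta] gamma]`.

[cage [[canyon [orchard salt]] guard]]

Whole compound: head "guard" (specifically "canyon orchard salt guard"), modifier "cage".
Within "canyon orchard salt guard", the head is "guard" and the modifier is "canyon orchard salt".
Within "canyon orchard salt", the head is "salt" (specifically "orchard salt") and the modifier is "canyon".
Within "orchard salt", the head is "salt" and the modifier is "orchard".
So the structure is [cage [[canyon [orchard salt]] guard]].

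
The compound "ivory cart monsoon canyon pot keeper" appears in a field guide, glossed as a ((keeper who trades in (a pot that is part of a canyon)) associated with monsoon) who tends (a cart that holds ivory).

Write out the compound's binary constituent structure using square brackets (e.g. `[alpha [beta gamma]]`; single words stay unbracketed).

The outermost head in the paraphrase is "keeper" (specifically "monsoon canyon pot keeper"), modified by "ivory cart".
Inside "ivory cart": head "cart", modifier "ivory".
Inside "monsoon canyon pot keeper": head "keeper" (specifically "canyon pot keeper"), modifier "monsoon".
Inside "canyon pot keeper": head "keeper", modifier "canyon pot".
Inside "canyon pot": head "pot", modifier "canyon".
So the structure is [[ivory cart] [monsoon [[canyon pot] keeper]]].

[[ivory cart] [monsoon [[canyon pot] keeper]]]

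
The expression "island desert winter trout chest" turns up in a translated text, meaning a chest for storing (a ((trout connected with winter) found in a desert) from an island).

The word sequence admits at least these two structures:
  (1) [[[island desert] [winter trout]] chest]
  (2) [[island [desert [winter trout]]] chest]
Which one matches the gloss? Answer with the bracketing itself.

The paraphrase's head is the "chest" part ("chest"); its modifier is "island desert winter trout".
That top-level split, carried through the inner groups, gives [[island [desert [winter trout]]] chest].

[[island [desert [winter trout]]] chest]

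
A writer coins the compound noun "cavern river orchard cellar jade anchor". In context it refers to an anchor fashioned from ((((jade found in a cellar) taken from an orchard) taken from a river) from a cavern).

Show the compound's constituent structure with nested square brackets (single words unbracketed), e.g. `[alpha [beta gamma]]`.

Overall it is a kind of anchor; the modifier is "cavern river orchard cellar jade".
Within "cavern river orchard cellar jade", the head is "jade" (specifically "river orchard cellar jade") and the modifier is "cavern".
Within "river orchard cellar jade", the head is "jade" (specifically "orchard cellar jade") and the modifier is "river".
Within "orchard cellar jade", the head is "jade" (specifically "cellar jade") and the modifier is "orchard".
Within "cellar jade", the head is "jade" and the modifier is "cellar".
Assembled: [[cavern [river [orchard [cellar jade]]]] anchor].

[[cavern [river [orchard [cellar jade]]]] anchor]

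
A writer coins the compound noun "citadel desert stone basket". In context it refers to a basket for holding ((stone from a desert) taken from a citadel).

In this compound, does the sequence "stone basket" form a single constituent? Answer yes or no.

The top-level split is [citadel desert stone] [basket]; the full structure is [[citadel [desert stone]] basket].
"stone basket" straddles a constituent boundary, so it is not a single unit.

no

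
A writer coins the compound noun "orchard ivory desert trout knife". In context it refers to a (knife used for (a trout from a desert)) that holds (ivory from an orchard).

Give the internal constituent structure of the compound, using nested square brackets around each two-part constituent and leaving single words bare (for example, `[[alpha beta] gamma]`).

[[orchard ivory] [[desert trout] knife]]

The outermost head in the paraphrase is "knife" (specifically "desert trout knife"), modified by "orchard ivory".
Inside "orchard ivory": head "ivory", modifier "orchard".
Inside "desert trout knife": head "knife", modifier "desert trout".
Inside "desert trout": head "trout", modifier "desert".
Putting it together: [[orchard ivory] [[desert trout] knife]].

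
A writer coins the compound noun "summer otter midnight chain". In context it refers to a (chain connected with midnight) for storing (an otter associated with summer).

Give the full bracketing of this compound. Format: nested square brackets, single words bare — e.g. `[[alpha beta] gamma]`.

At the top level: head "chain" (specifically "midnight chain"); modifier "summer otter".
"summer otter" → head "otter", modifier "summer".
"midnight chain" → head "chain", modifier "midnight".
Putting it together: [[summer otter] [midnight chain]].

[[summer otter] [midnight chain]]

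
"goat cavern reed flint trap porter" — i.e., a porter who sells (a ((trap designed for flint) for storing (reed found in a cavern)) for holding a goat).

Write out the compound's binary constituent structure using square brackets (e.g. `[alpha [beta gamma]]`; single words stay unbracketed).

[[goat [[cavern reed] [flint trap]]] porter]

At the top level: head "porter"; modifier "goat cavern reed flint trap".
Within "goat cavern reed flint trap", the head is "trap" (specifically "cavern reed flint trap") and the modifier is "goat".
Within "cavern reed flint trap", the head is "trap" (specifically "flint trap") and the modifier is "cavern reed".
Within "cavern reed", the head is "reed" and the modifier is "cavern".
Within "flint trap", the head is "trap" and the modifier is "flint".
So the structure is [[goat [[cavern reed] [flint trap]]] porter].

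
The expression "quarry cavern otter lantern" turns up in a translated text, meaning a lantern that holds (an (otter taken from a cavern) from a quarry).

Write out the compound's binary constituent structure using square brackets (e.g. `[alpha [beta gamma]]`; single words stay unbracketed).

[[quarry [cavern otter]] lantern]

Overall it is a kind of lantern; the modifier is "quarry cavern otter".
"quarry cavern otter" → head "otter" (specifically "cavern otter"), modifier "quarry".
"cavern otter" → head "otter", modifier "cavern".
Assembled: [[quarry [cavern otter]] lantern].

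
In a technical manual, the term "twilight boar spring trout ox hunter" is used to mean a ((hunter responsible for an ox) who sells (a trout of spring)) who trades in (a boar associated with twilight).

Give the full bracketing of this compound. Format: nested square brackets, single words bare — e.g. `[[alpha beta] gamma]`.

[[twilight boar] [[spring trout] [ox hunter]]]

At the top level: head "hunter" (specifically "spring trout ox hunter"); modifier "twilight boar".
Within "twilight boar", the head is "boar" and the modifier is "twilight".
Within "spring trout ox hunter", the head is "hunter" (specifically "ox hunter") and the modifier is "spring trout".
Within "spring trout", the head is "trout" and the modifier is "spring".
Within "ox hunter", the head is "hunter" and the modifier is "ox".
Putting it together: [[twilight boar] [[spring trout] [ox hunter]]].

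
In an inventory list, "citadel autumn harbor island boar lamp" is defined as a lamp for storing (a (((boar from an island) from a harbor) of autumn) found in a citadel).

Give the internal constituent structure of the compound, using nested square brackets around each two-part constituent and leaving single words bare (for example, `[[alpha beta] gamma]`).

At the top level: head "lamp"; modifier "citadel autumn harbor island boar".
Inside "citadel autumn harbor island boar": head "boar" (specifically "autumn harbor island boar"), modifier "citadel".
Inside "autumn harbor island boar": head "boar" (specifically "harbor island boar"), modifier "autumn".
Inside "harbor island boar": head "boar" (specifically "island boar"), modifier "harbor".
Inside "island boar": head "boar", modifier "island".
Assembled: [[citadel [autumn [harbor [island boar]]]] lamp].

[[citadel [autumn [harbor [island boar]]]] lamp]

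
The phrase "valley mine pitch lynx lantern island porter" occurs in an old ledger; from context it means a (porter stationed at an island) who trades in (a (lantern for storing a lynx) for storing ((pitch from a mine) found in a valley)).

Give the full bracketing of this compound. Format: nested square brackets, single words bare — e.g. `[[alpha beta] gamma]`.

[[[valley [mine pitch]] [lynx lantern]] [island porter]]

Whole compound: head "porter" (specifically "island porter"), modifier "valley mine pitch lynx lantern".
Inside "valley mine pitch lynx lantern": head "lantern" (specifically "lynx lantern"), modifier "valley mine pitch".
Inside "valley mine pitch": head "pitch" (specifically "mine pitch"), modifier "valley".
Inside "mine pitch": head "pitch", modifier "mine".
Inside "lynx lantern": head "lantern", modifier "lynx".
Inside "island porter": head "porter", modifier "island".
Assembled: [[[valley [mine pitch]] [lynx lantern]] [island porter]].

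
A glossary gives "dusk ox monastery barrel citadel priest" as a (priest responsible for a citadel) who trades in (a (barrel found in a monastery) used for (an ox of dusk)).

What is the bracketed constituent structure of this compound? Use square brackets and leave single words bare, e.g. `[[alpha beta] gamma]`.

Overall it is a kind of priest (specifically "citadel priest"); the modifier is "dusk ox monastery barrel".
Within "dusk ox monastery barrel", the head is "barrel" (specifically "monastery barrel") and the modifier is "dusk ox".
Within "dusk ox", the head is "ox" and the modifier is "dusk".
Within "monastery barrel", the head is "barrel" and the modifier is "monastery".
Within "citadel priest", the head is "priest" and the modifier is "citadel".
Putting it together: [[[dusk ox] [monastery barrel]] [citadel priest]].

[[[dusk ox] [monastery barrel]] [citadel priest]]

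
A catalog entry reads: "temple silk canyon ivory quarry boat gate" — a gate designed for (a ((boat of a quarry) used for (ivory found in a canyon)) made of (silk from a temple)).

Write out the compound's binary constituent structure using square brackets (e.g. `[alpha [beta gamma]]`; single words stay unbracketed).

Whole compound: head "gate", modifier "temple silk canyon ivory quarry boat".
Within "temple silk canyon ivory quarry boat", the head is "boat" (specifically "canyon ivory quarry boat") and the modifier is "temple silk".
Within "temple silk", the head is "silk" and the modifier is "temple".
Within "canyon ivory quarry boat", the head is "boat" (specifically "quarry boat") and the modifier is "canyon ivory".
Within "canyon ivory", the head is "ivory" and the modifier is "canyon".
Within "quarry boat", the head is "boat" and the modifier is "quarry".
Putting it together: [[[temple silk] [[canyon ivory] [quarry boat]]] gate].

[[[temple silk] [[canyon ivory] [quarry boat]]] gate]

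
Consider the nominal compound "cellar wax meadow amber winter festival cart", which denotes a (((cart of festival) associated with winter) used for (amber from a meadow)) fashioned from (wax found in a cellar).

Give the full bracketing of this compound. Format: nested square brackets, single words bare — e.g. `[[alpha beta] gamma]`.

The outermost head in the paraphrase is "cart" (specifically "meadow amber winter festival cart"), modified by "cellar wax".
Within "cellar wax", the head is "wax" and the modifier is "cellar".
Within "meadow amber winter festival cart", the head is "cart" (specifically "winter festival cart") and the modifier is "meadow amber".
Within "meadow amber", the head is "amber" and the modifier is "meadow".
Within "winter festival cart", the head is "cart" (specifically "festival cart") and the modifier is "winter".
Within "festival cart", the head is "cart" and the modifier is "festival".
Putting it together: [[cellar wax] [[meadow amber] [winter [festival cart]]]].

[[cellar wax] [[meadow amber] [winter [festival cart]]]]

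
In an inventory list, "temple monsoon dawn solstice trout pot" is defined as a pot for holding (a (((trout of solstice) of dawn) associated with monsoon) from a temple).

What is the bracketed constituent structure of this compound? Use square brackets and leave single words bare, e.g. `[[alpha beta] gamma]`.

[[temple [monsoon [dawn [solstice trout]]]] pot]

Whole compound: head "pot", modifier "temple monsoon dawn solstice trout".
"temple monsoon dawn solstice trout" → head "trout" (specifically "monsoon dawn solstice trout"), modifier "temple".
"monsoon dawn solstice trout" → head "trout" (specifically "dawn solstice trout"), modifier "monsoon".
"dawn solstice trout" → head "trout" (specifically "solstice trout"), modifier "dawn".
"solstice trout" → head "trout", modifier "solstice".
Assembled: [[temple [monsoon [dawn [solstice trout]]]] pot].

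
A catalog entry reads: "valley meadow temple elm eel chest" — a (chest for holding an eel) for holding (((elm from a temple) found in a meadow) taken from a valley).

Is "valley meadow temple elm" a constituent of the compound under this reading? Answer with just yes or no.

The paraphrase groups the words so that "valley meadow temple elm" is one unit: it corresponds to a single parenthesized sub-phrase.
The full structure is [[valley [meadow [temple elm]]] [eel chest]], in which [valley meadow temple elm] is a constituent.

yes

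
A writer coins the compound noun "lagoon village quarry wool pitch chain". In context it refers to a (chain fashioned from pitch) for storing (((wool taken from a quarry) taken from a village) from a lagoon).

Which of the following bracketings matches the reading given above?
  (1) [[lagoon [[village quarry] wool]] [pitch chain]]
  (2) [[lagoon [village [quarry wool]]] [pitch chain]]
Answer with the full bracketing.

[[lagoon [village [quarry wool]]] [pitch chain]]

The paraphrase's head is the "chain" part ("pitch chain"); its modifier is "lagoon village quarry wool".
That top-level split, carried through the inner groups, gives [[lagoon [village [quarry wool]]] [pitch chain]].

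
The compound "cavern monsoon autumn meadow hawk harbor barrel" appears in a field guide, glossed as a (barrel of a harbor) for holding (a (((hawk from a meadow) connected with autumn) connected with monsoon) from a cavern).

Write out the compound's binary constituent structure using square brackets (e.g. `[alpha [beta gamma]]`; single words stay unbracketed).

[[cavern [monsoon [autumn [meadow hawk]]]] [harbor barrel]]

Overall it is a kind of barrel (specifically "harbor barrel"); the modifier is "cavern monsoon autumn meadow hawk".
Within "cavern monsoon autumn meadow hawk", the head is "hawk" (specifically "monsoon autumn meadow hawk") and the modifier is "cavern".
Within "monsoon autumn meadow hawk", the head is "hawk" (specifically "autumn meadow hawk") and the modifier is "monsoon".
Within "autumn meadow hawk", the head is "hawk" (specifically "meadow hawk") and the modifier is "autumn".
Within "meadow hawk", the head is "hawk" and the modifier is "meadow".
Within "harbor barrel", the head is "barrel" and the modifier is "harbor".
Putting it together: [[cavern [monsoon [autumn [meadow hawk]]]] [harbor barrel]].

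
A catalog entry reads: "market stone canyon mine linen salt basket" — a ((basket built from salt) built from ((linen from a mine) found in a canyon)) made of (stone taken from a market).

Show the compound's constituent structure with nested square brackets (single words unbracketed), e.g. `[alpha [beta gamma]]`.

[[market stone] [[canyon [mine linen]] [salt basket]]]

Whole compound: head "basket" (specifically "canyon mine linen salt basket"), modifier "market stone".
Within "market stone", the head is "stone" and the modifier is "market".
Within "canyon mine linen salt basket", the head is "basket" (specifically "salt basket") and the modifier is "canyon mine linen".
Within "canyon mine linen", the head is "linen" (specifically "mine linen") and the modifier is "canyon".
Within "mine linen", the head is "linen" and the modifier is "mine".
Within "salt basket", the head is "basket" and the modifier is "salt".
Putting it together: [[market stone] [[canyon [mine linen]] [salt basket]]].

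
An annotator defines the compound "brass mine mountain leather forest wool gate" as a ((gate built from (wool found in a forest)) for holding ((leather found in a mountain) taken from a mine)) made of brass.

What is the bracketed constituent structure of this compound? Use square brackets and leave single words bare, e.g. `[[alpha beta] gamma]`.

The outermost head in the paraphrase is "gate" (specifically "mine mountain leather forest wool gate"), modified by "brass".
"mine mountain leather forest wool gate" → head "gate" (specifically "forest wool gate"), modifier "mine mountain leather".
"mine mountain leather" → head "leather" (specifically "mountain leather"), modifier "mine".
"mountain leather" → head "leather", modifier "mountain".
"forest wool gate" → head "gate", modifier "forest wool".
"forest wool" → head "wool", modifier "forest".
Assembled: [brass [[mine [mountain leather]] [[forest wool] gate]]].

[brass [[mine [mountain leather]] [[forest wool] gate]]]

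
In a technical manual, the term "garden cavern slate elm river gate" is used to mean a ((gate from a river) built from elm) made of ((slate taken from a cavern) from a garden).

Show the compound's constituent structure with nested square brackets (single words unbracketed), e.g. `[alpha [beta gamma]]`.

[[garden [cavern slate]] [elm [river gate]]]

The outermost head in the paraphrase is "gate" (specifically "elm river gate"), modified by "garden cavern slate".
"garden cavern slate" → head "slate" (specifically "cavern slate"), modifier "garden".
"cavern slate" → head "slate", modifier "cavern".
"elm river gate" → head "gate" (specifically "river gate"), modifier "elm".
"river gate" → head "gate", modifier "river".
Assembled: [[garden [cavern slate]] [elm [river gate]]].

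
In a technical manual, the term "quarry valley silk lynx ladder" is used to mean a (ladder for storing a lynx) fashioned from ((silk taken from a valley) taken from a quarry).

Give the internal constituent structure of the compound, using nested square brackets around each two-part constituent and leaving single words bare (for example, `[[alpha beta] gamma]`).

Overall it is a kind of ladder (specifically "lynx ladder"); the modifier is "quarry valley silk".
Inside "quarry valley silk": head "silk" (specifically "valley silk"), modifier "quarry".
Inside "valley silk": head "silk", modifier "valley".
Inside "lynx ladder": head "ladder", modifier "lynx".
So the structure is [[quarry [valley silk]] [lynx ladder]].

[[quarry [valley silk]] [lynx ladder]]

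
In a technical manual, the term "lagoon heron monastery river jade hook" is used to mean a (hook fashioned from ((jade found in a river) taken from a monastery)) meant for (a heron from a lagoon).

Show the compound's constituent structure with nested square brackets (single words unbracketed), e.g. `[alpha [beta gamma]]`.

The outermost head in the paraphrase is "hook" (specifically "monastery river jade hook"), modified by "lagoon heron".
Inside "lagoon heron": head "heron", modifier "lagoon".
Inside "monastery river jade hook": head "hook", modifier "monastery river jade".
Inside "monastery river jade": head "jade" (specifically "river jade"), modifier "monastery".
Inside "river jade": head "jade", modifier "river".
So the structure is [[lagoon heron] [[monastery [river jade]] hook]].

[[lagoon heron] [[monastery [river jade]] hook]]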